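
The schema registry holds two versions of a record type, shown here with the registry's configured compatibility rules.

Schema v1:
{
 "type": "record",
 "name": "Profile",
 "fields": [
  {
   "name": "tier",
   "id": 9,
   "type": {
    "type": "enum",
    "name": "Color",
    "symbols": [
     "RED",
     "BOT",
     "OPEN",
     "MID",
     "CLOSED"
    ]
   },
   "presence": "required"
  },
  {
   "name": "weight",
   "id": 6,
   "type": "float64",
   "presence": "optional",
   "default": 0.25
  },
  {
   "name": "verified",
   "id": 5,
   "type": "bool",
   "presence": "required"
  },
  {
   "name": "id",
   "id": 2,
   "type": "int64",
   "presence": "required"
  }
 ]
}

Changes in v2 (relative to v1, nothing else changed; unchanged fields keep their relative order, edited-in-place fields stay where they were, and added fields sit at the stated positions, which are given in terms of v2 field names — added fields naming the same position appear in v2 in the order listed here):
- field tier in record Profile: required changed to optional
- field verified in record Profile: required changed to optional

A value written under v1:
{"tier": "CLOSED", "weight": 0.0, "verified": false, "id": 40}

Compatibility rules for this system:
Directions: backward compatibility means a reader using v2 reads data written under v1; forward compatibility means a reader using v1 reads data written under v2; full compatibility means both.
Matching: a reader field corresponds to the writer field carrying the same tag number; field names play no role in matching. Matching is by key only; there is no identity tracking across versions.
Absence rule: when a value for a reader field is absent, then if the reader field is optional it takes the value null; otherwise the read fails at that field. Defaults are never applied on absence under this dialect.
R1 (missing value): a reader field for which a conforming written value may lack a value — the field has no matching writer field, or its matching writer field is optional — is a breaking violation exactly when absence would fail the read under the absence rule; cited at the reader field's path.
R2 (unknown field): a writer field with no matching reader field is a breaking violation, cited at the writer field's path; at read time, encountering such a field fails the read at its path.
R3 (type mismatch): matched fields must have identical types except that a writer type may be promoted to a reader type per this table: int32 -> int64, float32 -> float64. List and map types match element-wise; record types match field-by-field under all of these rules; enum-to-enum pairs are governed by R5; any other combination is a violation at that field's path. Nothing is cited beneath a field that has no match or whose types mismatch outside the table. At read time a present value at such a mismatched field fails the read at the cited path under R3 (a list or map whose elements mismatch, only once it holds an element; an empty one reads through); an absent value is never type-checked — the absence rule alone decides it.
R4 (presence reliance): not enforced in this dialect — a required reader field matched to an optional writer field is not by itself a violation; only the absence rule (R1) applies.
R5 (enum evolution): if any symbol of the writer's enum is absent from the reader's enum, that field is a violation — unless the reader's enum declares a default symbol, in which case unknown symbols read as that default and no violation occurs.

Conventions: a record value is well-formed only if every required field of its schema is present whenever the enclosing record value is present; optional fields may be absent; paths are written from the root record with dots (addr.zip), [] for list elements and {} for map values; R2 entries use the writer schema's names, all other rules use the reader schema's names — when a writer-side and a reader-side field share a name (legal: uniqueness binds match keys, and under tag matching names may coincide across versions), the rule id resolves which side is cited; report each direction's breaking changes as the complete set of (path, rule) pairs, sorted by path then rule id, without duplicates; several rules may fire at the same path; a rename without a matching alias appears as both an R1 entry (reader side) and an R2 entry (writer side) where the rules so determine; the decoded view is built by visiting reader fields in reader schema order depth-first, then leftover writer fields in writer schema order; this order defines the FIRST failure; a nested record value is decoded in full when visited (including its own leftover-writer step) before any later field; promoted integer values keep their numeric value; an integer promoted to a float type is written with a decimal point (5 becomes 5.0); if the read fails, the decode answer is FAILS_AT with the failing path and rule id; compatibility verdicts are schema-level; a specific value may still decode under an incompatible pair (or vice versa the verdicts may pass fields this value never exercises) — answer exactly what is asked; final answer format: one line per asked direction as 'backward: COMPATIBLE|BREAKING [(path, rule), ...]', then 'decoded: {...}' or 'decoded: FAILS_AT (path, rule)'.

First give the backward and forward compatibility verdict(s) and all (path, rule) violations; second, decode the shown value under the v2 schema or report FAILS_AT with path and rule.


each type pair in Profile: writer, then reader
backward analysis of Profile with v2 as reader and v1 as writer:
  writer required, Color -> Color: reader tier maps from writer tier
  writer optional, float64 -> float64: reader weight maps from writer weight
  writer required, bool -> bool: reader verified maps from writer verified
  writer required, int64 -> int64: reader id maps from writer id
  => backward verdict for Profile: COMPATIBLE, no violations
forward analysis of Profile with v1 as reader and v2 as writer:
  writer optional, Color -> Color: reader tier maps from writer tier
  writer optional, float64 -> float64: reader weight maps from writer weight
  writer optional, bool -> bool: reader verified maps from writer verified
  writer required, int64 -> int64: reader id maps from writer id
  rule R1 violated at tier
  rule R1 violated at verified
  => forward: BREAKING (2)
migrating the Profile value to v2:
  tier := "CLOSED"
  weight := 0.0
  verified := false
  id := 40
  => decoded: {"tier": "CLOSED", "weight": 0.0, "verified": false, "id": 40}

backward: COMPATIBLE []; forward: BREAKING [(tier, R1), (verified, R1)]; decoded: {"tier": "CLOSED", "weight": 0.0, "verified": false, "id": 40}


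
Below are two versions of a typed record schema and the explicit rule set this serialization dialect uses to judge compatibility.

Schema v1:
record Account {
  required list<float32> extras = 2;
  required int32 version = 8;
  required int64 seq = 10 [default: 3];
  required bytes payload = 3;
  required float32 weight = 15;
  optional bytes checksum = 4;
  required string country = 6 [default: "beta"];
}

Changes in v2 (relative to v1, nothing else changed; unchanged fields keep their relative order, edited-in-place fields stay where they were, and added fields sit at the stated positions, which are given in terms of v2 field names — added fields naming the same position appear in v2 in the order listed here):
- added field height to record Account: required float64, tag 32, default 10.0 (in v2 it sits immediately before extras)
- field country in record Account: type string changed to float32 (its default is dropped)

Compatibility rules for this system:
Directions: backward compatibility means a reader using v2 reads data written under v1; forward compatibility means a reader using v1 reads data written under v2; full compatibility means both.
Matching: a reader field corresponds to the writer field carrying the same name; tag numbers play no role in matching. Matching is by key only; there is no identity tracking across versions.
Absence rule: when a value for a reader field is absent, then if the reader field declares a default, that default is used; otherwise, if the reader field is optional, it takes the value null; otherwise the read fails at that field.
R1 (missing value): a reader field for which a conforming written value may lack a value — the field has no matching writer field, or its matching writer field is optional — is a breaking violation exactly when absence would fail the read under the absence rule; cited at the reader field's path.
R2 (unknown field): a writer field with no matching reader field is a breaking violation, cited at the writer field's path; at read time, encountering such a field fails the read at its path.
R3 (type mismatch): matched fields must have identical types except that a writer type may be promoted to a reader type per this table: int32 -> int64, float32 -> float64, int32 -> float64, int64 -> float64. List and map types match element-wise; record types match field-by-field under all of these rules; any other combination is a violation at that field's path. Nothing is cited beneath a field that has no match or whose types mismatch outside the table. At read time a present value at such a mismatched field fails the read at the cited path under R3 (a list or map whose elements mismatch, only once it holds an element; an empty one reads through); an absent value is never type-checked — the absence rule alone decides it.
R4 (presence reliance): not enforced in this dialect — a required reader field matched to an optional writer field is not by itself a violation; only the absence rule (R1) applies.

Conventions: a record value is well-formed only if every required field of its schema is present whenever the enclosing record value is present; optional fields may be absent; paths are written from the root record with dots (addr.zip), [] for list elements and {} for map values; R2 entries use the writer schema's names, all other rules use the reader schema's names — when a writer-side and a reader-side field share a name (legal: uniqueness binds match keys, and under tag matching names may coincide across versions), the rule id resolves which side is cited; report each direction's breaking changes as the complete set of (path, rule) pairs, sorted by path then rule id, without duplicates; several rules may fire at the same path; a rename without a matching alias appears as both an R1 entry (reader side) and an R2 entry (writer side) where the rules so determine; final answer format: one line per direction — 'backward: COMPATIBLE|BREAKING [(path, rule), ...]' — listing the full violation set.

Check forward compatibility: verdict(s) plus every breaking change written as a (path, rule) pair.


forward: BREAKING [(country, R3), (height, R2)]

arrows below run writer -> reader for Account
forward for Account (reader v1, writer v2):
  extras: list<float32> -> list<float32>, writer required; from extras
  version: int32 -> int32, writer required; from version
  seq: int64 -> int64, writer required; from seq
  payload: bytes -> bytes, writer required; from payload
  weight: float32 -> float32, writer required; from weight
  checksum: bytes -> bytes, writer optional; from checksum
  country: float32 -> string, writer required; from country
  writer field height has no reader counterpart
  R3 fires at country
  R2 fires at height
  => forward: BREAKING (2)


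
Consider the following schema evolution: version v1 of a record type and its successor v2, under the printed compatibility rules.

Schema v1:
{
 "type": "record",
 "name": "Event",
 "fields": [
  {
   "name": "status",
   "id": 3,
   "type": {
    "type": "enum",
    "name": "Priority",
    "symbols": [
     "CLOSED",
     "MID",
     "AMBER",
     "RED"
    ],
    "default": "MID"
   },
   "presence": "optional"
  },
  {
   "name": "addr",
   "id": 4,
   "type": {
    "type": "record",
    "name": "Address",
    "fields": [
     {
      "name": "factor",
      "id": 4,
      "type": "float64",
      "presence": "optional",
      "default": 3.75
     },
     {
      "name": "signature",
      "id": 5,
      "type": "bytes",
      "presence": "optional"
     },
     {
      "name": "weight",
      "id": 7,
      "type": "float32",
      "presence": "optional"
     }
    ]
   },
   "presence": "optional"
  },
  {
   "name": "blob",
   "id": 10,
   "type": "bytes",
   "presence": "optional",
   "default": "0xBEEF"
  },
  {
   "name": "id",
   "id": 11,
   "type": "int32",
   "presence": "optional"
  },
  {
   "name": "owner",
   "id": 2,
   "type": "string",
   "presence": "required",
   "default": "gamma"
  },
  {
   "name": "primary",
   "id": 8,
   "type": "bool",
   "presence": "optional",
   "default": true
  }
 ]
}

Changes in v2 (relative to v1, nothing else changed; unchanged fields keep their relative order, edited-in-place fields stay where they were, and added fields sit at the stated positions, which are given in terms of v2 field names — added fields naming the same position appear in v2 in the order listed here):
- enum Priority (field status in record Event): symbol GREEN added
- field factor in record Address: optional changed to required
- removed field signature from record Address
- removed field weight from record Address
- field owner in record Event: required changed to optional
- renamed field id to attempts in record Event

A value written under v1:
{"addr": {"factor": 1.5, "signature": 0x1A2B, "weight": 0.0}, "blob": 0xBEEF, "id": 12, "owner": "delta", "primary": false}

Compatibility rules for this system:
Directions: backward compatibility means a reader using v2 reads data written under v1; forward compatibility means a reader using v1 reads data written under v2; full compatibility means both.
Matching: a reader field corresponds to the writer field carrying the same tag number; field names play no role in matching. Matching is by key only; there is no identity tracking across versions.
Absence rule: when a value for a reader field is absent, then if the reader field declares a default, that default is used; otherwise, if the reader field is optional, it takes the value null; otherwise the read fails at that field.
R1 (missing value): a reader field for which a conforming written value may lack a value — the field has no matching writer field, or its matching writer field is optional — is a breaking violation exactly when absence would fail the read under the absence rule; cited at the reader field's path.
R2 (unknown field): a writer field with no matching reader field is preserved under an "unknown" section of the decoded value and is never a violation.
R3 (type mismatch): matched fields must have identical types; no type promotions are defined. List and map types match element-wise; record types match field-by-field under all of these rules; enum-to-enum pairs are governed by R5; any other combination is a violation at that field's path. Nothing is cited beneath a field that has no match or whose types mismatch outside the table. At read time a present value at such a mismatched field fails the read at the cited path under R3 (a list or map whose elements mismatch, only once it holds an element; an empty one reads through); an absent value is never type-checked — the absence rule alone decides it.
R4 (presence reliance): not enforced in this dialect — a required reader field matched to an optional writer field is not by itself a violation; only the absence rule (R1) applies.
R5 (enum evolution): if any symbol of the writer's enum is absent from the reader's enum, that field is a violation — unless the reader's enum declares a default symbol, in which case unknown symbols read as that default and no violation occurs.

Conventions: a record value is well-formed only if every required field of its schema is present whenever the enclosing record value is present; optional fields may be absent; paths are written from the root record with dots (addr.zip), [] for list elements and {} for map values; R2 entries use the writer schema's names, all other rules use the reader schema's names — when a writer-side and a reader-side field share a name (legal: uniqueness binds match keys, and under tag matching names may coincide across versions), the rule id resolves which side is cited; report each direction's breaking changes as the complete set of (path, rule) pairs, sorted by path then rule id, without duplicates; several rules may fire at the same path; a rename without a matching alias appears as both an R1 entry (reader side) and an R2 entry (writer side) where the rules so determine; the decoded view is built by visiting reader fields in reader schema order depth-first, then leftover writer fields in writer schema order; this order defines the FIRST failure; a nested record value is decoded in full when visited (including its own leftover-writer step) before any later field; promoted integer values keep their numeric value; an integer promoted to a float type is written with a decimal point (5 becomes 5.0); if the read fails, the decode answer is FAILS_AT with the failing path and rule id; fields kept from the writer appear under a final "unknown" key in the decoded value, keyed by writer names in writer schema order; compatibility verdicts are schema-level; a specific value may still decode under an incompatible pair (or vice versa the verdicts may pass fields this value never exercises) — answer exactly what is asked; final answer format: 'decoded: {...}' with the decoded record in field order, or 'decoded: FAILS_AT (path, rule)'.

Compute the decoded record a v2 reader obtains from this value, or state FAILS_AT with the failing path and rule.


arrows below run writer -> reader for Event
migrating the Event value to v2:
  status := null (absent, optional -> null)
  addr.factor := 1.5
  writer addr.signature: kept under "unknown"
  writer addr.weight: kept under "unknown"
  blob := 0xBEEF
  attempts := 12 (from writer id)
  owner := "delta"
  primary := false
  => decoded: {"status": null, "addr": {"factor": 1.5, "unknown": {"signature": 0x1A2B, "weight": 0.0}}, "blob": 0xBEEF, "attempts": 12, "owner": "delta", "primary": false}
checking off the Event differences that do not matter here:
  enum Priority (field status in record Event): symbol GREEN added -> triggers nothing under the printed rules; the Event answer is the same either way
  field factor in record Address: optional changed to required -> triggers nothing under the printed rules; the Event answer is the same either way
  field owner in record Event: required changed to optional -> triggers nothing under the printed rules; the Event answer is the same either way

decoded: {"status": null, "addr": {"factor": 1.5, "unknown": {"signature": 0x1A2B, "weight": 0.0}}, "blob": 0xBEEF, "attempts": 12, "owner": "delta", "primary": false}


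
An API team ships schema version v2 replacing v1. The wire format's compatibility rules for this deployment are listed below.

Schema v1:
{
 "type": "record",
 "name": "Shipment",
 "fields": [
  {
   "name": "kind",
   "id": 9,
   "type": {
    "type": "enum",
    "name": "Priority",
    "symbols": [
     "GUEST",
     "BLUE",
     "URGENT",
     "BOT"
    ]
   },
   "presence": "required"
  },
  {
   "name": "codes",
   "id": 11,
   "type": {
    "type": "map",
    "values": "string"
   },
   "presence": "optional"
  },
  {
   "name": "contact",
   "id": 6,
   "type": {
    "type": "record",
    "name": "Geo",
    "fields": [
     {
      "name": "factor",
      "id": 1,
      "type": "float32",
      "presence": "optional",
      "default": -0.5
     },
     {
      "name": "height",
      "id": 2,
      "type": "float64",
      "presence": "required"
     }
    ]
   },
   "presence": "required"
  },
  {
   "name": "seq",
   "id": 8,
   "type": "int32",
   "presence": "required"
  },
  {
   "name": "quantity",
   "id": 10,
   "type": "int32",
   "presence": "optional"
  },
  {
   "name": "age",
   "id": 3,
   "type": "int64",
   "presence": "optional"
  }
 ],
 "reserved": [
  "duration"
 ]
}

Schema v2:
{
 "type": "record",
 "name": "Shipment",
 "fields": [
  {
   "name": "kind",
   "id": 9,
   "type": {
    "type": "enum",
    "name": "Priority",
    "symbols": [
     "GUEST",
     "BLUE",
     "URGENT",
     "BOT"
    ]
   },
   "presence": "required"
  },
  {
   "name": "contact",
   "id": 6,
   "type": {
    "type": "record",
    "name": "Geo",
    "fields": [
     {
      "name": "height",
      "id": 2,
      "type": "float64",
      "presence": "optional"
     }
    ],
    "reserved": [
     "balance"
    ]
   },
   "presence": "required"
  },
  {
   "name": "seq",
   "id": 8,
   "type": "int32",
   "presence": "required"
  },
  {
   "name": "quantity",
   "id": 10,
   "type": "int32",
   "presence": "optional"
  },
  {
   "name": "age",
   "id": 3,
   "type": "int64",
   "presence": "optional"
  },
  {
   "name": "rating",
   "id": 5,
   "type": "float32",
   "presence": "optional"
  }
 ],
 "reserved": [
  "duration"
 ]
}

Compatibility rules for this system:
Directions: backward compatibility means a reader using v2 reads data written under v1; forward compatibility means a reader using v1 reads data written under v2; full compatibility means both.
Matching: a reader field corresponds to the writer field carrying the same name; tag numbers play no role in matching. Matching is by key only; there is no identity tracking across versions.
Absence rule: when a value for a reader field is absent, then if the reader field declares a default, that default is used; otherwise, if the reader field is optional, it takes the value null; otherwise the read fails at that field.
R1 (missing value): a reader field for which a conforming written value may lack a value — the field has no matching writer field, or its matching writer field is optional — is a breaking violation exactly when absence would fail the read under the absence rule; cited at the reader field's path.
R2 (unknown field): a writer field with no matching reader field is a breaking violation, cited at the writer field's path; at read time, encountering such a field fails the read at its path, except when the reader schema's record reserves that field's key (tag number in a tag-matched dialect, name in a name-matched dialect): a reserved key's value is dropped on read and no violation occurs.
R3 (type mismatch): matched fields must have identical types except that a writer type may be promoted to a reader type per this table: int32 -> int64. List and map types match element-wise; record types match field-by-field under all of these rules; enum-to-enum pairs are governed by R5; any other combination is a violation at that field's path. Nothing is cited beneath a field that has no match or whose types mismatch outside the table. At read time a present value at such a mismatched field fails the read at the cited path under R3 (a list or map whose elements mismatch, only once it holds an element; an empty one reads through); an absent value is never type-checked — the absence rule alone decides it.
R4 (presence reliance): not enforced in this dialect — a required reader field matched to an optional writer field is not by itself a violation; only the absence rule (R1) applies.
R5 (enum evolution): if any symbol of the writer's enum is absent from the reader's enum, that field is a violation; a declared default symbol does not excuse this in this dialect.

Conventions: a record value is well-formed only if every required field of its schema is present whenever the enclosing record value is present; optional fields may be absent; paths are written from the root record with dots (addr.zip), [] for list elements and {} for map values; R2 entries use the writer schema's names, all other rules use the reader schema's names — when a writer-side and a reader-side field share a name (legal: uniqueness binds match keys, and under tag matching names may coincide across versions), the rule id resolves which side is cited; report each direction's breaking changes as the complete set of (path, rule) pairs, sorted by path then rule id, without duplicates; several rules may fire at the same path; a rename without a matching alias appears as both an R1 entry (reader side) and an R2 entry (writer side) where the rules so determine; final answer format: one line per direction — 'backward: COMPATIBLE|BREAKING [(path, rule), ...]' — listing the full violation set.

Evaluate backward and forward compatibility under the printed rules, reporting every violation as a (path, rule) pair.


backward: BREAKING [(codes, R2), (contact.factor, R2)]; forward: BREAKING [(contact.height, R1), (rating, R2)]

the writer's type comes first in each Shipment pair
checking backward for Shipment: reader v2 against writer v1:
  kind: paired with writer kind (Priority -> Priority; writer required)
  contact: paired with writer contact (Geo -> Geo; writer required)
  seq: paired with writer seq (int32 -> int32; writer required)
  quantity: paired with writer quantity (int32 -> int32; writer optional)
  age: paired with writer age (int64 -> int64; writer optional)
  rating: no writer match
  writer codes: unknown to reader
  contact.height: paired with writer contact.height (float64 -> float64; writer required)
  writer contact.factor: unknown to reader
  violation R2 at codes
  violation R2 at contact.factor
  => backward: BREAKING (2)
checking forward for Shipment: reader v1 against writer v2:
  kind: paired with writer kind (Priority -> Priority; writer required)
  codes: no writer match
  contact: paired with writer contact (Geo -> Geo; writer required)
  seq: paired with writer seq (int32 -> int32; writer required)
  quantity: paired with writer quantity (int32 -> int32; writer optional)
  age: paired with writer age (int64 -> int64; writer optional)
  writer rating: unknown to reader
  contact.factor: no writer match
  contact.height: paired with writer contact.height (float64 -> float64; writer optional)
  violation R1 at contact.height
  violation R2 at rating
  => forward: BREAKING (2)


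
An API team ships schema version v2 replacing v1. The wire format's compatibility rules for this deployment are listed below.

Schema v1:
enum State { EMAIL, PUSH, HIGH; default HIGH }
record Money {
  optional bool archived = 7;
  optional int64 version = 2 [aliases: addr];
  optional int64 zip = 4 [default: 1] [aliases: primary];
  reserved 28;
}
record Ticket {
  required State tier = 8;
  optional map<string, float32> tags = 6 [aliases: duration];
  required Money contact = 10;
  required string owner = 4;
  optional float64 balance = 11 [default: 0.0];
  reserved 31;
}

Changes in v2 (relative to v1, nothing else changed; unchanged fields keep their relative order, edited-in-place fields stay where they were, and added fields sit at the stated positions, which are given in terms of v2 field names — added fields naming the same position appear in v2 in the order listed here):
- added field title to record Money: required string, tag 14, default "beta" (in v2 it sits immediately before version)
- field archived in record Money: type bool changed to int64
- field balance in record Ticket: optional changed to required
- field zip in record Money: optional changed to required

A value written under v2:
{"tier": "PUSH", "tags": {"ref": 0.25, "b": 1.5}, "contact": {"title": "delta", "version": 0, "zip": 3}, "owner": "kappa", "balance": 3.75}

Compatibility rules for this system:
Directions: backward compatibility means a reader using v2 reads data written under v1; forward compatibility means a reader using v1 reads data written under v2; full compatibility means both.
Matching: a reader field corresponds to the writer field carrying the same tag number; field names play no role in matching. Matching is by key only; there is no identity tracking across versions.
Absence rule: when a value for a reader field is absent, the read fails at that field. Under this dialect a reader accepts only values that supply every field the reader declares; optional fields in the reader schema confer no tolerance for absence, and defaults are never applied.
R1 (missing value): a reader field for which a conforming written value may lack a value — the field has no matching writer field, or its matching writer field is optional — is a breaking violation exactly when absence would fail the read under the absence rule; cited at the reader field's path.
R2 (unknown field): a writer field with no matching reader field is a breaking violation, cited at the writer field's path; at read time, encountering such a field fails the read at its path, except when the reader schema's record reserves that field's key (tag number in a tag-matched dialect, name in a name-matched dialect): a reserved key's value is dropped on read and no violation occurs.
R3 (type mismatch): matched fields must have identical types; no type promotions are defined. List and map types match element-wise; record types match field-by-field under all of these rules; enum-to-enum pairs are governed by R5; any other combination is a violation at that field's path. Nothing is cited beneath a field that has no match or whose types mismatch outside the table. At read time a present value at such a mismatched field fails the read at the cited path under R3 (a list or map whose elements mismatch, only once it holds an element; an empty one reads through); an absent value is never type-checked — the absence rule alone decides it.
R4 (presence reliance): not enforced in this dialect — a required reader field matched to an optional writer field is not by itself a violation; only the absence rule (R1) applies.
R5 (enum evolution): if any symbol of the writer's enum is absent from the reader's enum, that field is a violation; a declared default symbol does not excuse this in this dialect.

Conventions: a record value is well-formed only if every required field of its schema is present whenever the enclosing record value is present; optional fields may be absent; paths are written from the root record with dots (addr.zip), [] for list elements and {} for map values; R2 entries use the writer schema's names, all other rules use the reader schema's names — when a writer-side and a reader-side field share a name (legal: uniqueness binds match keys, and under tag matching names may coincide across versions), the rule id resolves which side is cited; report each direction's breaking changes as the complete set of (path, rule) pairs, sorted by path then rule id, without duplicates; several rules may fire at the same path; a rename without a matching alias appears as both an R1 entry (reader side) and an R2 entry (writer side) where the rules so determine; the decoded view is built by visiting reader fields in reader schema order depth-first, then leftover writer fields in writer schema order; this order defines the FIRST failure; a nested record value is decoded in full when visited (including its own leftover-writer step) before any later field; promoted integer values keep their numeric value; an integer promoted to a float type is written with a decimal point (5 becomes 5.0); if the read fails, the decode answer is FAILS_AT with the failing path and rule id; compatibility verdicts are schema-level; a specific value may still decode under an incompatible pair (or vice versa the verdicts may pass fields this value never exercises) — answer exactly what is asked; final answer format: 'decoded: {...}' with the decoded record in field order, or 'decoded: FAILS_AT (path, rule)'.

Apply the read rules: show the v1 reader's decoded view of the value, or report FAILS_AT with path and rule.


decoded: FAILS_AT (contact.archived, R1)

each type pair in Ticket: writer, then reader
decode walk for Ticket under reader schema v1:
  tier := "PUSH"
  tags := {"ref": 0.25, "b": 1.5}
  read fails at contact.archived under R1 (no fill)
  => FAILS_AT (contact.archived, R1)
the rest of the Ticket diff is inert for this question:
  added field title to record Money: required string, tag 14, default "beta" (in v2 it sits immediately before version) -> changes Ticket's schema-level verdicts only — the decode of this value is the same
  field balance in record Ticket: optional changed to required -> changes Ticket's schema-level verdicts only — the decode of this value is the same
  field zip in record Money: optional changed to required -> changes Ticket's schema-level verdicts only — the decode of this value is the same


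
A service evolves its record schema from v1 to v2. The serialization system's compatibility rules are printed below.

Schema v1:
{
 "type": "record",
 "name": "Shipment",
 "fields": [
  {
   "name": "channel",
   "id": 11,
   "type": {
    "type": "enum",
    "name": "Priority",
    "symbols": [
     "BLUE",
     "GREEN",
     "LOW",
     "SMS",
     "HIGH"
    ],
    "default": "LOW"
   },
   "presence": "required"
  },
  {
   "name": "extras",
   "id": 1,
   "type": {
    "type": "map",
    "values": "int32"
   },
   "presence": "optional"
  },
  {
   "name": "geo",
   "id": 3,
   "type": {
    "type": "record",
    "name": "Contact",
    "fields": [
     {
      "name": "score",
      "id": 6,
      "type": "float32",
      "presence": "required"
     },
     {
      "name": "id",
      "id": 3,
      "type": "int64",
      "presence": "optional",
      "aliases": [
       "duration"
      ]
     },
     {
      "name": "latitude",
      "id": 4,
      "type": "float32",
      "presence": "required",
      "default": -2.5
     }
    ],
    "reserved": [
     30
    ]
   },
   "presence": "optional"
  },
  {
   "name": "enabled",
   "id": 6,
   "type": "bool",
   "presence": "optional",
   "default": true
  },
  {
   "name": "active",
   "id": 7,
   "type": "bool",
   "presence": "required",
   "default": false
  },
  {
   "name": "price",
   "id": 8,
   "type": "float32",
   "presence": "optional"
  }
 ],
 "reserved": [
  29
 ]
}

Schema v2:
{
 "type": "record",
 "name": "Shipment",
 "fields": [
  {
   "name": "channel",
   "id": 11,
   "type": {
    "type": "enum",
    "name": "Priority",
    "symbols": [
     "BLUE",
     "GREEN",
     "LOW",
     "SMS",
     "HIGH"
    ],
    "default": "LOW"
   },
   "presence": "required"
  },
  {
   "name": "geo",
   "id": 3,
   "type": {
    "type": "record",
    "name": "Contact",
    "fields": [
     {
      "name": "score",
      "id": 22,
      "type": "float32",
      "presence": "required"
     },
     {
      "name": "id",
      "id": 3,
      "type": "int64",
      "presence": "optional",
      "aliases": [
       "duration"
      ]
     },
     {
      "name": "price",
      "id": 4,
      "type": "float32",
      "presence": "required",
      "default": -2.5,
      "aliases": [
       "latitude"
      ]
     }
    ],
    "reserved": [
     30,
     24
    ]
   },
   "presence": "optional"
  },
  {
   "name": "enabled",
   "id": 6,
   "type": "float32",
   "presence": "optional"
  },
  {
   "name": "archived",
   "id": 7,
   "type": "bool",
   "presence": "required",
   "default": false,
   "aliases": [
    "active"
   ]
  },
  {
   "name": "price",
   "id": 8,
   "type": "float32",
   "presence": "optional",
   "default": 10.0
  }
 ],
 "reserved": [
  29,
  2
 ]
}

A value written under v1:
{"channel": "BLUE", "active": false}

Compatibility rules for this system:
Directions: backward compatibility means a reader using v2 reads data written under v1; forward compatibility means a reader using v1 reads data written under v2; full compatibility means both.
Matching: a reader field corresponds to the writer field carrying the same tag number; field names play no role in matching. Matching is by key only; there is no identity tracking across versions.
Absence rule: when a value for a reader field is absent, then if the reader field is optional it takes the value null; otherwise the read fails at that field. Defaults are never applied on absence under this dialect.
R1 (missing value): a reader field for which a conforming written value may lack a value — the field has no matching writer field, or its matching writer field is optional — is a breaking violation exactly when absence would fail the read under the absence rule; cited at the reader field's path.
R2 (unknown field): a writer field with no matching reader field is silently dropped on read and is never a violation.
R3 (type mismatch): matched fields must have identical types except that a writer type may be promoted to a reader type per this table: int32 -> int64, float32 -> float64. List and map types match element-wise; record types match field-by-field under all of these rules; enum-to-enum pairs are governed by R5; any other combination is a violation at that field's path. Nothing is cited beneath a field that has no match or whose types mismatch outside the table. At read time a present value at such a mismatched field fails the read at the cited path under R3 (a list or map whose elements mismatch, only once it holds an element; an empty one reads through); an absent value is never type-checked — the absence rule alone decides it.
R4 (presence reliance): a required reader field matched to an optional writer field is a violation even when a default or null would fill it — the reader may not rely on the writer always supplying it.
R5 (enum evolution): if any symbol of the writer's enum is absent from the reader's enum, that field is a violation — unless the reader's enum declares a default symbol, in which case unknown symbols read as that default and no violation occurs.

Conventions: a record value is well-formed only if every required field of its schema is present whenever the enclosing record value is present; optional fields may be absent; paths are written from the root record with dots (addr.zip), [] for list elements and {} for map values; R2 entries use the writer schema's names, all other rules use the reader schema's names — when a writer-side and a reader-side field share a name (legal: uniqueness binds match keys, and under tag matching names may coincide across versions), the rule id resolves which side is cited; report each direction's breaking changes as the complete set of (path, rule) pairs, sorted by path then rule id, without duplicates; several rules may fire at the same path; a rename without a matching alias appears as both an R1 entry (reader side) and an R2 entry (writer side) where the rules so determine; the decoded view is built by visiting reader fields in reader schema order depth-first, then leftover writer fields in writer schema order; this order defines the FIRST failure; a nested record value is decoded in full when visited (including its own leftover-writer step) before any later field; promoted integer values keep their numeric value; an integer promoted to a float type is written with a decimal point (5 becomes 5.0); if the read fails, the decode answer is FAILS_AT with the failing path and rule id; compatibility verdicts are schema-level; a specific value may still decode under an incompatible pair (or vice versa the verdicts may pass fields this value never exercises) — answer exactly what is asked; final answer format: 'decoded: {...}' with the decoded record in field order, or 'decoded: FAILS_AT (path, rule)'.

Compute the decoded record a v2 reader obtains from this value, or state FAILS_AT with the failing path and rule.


the writer's type comes first in each Shipment pair
decode (reader v2):
  channel := "BLUE"
  geo := null (not supplied -> null)
  enabled := null (not supplied -> null)
  archived := false (from writer active)
  price := null (not supplied -> null)
  => decoded: {"channel": "BLUE", "geo": null, "enabled": null, "archived": false, "price": null}
the rest of the Shipment diff is inert for this question:
  renamed field latitude to price in record Contact (alias latitude declared on the renamed field) -> fires no rule on Shipment under this dialect and leaves the result unchanged
  field enabled in record Shipment: type bool changed to float32 (its default is dropped) -> shifts the Shipment verdicts, not this decode
  field price in record Shipment: default set to 10.0 -> fires no rule on Shipment under this dialect and leaves the result unchanged
  field score in record Contact: tag 6 changed to 22 -> shifts the Shipment verdicts, not this decode

decoded: {"channel": "BLUE", "geo": null, "enabled": null, "archived": false, "price": null}


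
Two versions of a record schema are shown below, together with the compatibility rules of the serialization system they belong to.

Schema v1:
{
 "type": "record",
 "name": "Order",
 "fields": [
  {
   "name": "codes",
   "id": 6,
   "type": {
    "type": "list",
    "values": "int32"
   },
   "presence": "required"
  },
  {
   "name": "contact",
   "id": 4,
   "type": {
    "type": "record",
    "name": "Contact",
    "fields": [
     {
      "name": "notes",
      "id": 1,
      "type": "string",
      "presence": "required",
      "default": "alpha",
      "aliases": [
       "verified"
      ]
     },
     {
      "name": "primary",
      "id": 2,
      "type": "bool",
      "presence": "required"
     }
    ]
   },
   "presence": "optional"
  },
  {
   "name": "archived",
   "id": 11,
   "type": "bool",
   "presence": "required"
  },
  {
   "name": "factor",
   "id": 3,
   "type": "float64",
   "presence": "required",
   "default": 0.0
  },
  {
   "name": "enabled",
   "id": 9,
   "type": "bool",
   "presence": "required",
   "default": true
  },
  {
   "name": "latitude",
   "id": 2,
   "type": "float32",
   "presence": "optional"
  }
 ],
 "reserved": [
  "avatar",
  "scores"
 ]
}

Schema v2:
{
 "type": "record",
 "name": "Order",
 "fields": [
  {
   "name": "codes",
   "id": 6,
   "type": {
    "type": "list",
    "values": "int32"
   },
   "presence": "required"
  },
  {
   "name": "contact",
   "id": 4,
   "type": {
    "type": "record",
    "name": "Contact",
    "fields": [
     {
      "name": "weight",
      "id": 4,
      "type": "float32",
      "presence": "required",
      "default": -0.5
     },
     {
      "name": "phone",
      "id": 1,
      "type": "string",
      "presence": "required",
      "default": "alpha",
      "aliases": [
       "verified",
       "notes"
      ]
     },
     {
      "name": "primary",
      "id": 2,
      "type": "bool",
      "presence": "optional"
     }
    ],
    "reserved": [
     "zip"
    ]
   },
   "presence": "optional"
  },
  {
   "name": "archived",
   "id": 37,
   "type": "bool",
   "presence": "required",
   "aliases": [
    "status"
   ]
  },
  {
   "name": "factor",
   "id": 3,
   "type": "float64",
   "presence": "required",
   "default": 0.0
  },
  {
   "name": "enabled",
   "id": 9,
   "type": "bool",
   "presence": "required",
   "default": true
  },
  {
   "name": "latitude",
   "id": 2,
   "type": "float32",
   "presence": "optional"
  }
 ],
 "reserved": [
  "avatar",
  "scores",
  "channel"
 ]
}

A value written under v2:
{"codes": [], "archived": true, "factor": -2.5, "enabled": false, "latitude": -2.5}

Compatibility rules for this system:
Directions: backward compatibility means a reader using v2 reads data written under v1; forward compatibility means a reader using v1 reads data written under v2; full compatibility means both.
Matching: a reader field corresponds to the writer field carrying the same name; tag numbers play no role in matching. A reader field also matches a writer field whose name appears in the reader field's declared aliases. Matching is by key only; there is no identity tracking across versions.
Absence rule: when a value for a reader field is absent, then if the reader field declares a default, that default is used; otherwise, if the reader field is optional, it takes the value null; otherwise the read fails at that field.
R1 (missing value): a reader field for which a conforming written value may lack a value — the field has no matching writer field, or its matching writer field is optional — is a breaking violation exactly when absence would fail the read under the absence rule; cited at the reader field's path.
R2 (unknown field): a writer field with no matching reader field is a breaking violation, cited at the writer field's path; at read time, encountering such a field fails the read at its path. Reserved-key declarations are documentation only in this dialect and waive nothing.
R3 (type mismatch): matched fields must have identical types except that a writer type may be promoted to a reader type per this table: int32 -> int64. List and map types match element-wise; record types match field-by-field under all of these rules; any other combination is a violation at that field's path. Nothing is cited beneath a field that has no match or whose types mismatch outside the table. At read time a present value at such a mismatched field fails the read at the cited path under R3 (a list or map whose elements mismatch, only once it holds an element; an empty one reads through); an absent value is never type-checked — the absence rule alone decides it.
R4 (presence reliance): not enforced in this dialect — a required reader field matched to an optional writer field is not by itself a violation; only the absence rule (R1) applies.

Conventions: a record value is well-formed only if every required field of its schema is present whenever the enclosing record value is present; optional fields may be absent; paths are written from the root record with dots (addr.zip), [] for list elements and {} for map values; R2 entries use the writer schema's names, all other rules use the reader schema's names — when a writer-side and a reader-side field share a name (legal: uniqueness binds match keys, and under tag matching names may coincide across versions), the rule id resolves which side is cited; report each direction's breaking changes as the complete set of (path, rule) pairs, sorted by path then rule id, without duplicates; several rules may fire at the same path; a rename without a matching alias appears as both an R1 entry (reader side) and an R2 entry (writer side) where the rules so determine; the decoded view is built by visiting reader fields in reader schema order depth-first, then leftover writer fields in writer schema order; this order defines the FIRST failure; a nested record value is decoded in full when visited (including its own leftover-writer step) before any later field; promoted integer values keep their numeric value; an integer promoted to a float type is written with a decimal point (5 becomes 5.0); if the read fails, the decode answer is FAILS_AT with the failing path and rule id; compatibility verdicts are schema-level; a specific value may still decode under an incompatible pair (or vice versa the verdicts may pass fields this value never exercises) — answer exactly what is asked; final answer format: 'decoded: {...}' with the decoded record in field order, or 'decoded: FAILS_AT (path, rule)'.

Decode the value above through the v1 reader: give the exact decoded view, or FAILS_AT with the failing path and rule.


decoded: {"codes": [], "contact": null, "archived": true, "factor": -2.5, "enabled": false, "latitude": -2.5}

arrows below run writer -> reader for Order
decode (reader v1):
  codes := []
  contact := null (not supplied -> null)
  archived := true
  factor := -2.5
  enabled := false
  latitude := -2.5
  => decoded: {"codes": [], "contact": null, "archived": true, "factor": -2.5, "enabled": false, "latitude": -2.5}
the other Order changes do not affect what is asked:
  renamed field notes to phone in record Contact (alias notes declared on the renamed field) -> matters for Order compatibility verdicts, not for this value's decode
  added field weight to record Contact: required float32, tag 4, default -0.5 (in v2 it sits immediately before phone) -> matters for Order compatibility verdicts, not for this value's decode
  field primary in record Contact: required changed to optional -> matters for Order compatibility verdicts, not for this value's decode
  field archived in record Order: tag 11 changed to 37 -> triggers nothing under the printed rules; the Order answer is the same either way
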